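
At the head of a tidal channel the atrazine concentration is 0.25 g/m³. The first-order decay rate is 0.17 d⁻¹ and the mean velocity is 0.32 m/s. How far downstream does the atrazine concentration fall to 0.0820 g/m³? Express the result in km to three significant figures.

From C = C₀·e^(−kt), t = ln(C₀/C)/k = ln(0.25/0.0820)/0.17 = 1.115/0.17 = 6.557 d.
Distance = v·t = 0.32 m/s × 5.666e+05 s = 1.813e+05 m = 181.3 km.

181 km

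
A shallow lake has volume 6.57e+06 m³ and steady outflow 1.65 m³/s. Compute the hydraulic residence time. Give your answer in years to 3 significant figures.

0.126 yr

Q = 1.65 m³/s × 3.156e+07 s/yr = 5.207e+07 m³/yr.
Hydraulic residence time τ = V/Q = 6.57e+06/5.207e+07 = 0.1262 yr.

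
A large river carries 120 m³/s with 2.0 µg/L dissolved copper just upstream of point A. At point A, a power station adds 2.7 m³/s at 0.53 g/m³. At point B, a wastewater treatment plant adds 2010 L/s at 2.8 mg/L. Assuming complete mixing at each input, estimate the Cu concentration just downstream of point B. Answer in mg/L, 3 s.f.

0.0585 mg/L

2.0 µg/L = 0.002 mg/L.
After input A: C = (120·0.002 + 2.7·0.53) / 122.7 = 0.01362 mg/L.
2010 L/s = 2.01 m³/s.
After input B: C = (122.7·0.01362 + 2.01·2.8) / 124.7 = 0.05853 mg/L.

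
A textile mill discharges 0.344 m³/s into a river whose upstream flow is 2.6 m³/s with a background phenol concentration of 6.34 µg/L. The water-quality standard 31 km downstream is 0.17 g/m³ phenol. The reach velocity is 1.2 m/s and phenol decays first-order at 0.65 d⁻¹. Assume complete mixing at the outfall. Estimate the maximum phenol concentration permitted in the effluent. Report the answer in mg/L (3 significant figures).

6.34 µg/L = 0.00634 mg/L.
Travel time to the compliance point: t = 3.1e+04/1.2 = 2.583e+04 s = 0.299 d; decay factor exp(−0.65·0.299) = 0.8234.
So the concentration just after mixing may be at most 0.17/0.8234 = 0.2065 mg/L.
Mass balance: 0.2065·2.944 = 0.344·Cₑ + 2.6·0.00634.
Cₑ = (0.6078 − 0.01648) / 0.344 = 1.719 mg/L.

1.72 mg/L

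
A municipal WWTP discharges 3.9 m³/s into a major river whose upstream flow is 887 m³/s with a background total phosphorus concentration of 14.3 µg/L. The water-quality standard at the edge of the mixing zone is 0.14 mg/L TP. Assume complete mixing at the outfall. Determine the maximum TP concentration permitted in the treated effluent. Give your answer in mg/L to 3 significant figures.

28.7 mg/L

14.3 µg/L = 0.0143 mg/L.
Mass balance: 0.14·890.9 = 3.9·Cₑ + 887·0.0143.
Cₑ = (124.7 − 12.68) / 3.9 = 28.73 mg/L.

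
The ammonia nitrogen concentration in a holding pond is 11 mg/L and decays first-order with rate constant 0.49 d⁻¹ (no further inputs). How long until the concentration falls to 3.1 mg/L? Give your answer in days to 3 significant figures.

2.58 d

t = ln(C₀/C)/k = ln(11/3.1)/0.49 = 1.266/0.49 = 2.585 d.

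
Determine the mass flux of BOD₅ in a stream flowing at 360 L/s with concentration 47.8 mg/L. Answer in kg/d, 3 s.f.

1490 kg/d

360 L/s = 0.36 m³/s.
Mass flux = Q·C = 0.36 m³/s × 47.8 g/m³ = 17.21 g/s.
= 17.21 g/s × 86.4 = 1487 kg/d.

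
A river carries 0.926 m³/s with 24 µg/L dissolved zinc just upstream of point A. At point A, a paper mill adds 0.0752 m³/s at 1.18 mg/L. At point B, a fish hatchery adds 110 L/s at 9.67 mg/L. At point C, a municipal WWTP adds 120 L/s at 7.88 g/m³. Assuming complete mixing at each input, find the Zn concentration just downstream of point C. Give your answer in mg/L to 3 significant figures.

24 µg/L = 0.024 mg/L.
After input A: C = (0.926·0.024 + 0.0752·1.18) / 1.001 = 0.1108 mg/L.
110 L/s = 0.11 m³/s.
After input B: C = (1.001·0.1108 + 0.11·9.67) / 1.111 = 1.057 mg/L.
120 L/s = 0.12 m³/s.
After input C: C = (1.111·1.057 + 0.12·7.88) / 1.231 = 1.722 mg/L.

1.72 mg/L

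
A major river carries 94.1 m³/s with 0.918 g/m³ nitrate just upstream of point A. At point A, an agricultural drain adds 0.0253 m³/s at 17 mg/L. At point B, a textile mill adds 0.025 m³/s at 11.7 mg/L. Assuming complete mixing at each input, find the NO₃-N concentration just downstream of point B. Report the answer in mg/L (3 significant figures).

0.925 mg/L

After input A: C = (94.1·0.918 + 0.0253·17) / 94.13 = 0.9223 mg/L.
After input B: C = (94.13·0.9223 + 0.025·11.7) / 94.15 = 0.9252 mg/L.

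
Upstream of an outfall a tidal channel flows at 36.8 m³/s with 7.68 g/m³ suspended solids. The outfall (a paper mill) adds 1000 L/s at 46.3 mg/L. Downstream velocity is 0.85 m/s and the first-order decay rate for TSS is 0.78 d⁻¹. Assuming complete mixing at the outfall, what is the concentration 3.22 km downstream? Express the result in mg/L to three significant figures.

1000 L/s = 1 m³/s.
After complete mixing, C₀ = (1·46.3 + 36.8·7.68) / 37.8 = 8.702 mg/L.
Travel time t = 3220 m / 0.85 m/s = 3788 s = 0.04385 d.
C = 8.702·exp(−0.78·0.04385) = 8.702·0.9664 = 8.409 mg/L.

8.41 mg/L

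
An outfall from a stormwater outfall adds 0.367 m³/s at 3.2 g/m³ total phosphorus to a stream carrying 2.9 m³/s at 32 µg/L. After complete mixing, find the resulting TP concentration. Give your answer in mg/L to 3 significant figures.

0.388 mg/L

32 µg/L = 0.032 mg/L.
By mass balance at complete mixing, C = (0.367·3.2 + 2.9·0.032) / (0.367 + 2.9) = 1.267/3.267 = 0.3879 mg/L.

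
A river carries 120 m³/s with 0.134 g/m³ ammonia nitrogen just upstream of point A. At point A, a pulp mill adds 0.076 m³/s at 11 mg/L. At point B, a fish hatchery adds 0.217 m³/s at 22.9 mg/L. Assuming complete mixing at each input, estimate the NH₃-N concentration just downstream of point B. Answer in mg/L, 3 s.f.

0.182 mg/L

After input A: C = (120·0.134 + 0.076·11) / 120.1 = 0.1409 mg/L.
After input B: C = (120.1·0.1409 + 0.217·22.9) / 120.3 = 0.1819 mg/L.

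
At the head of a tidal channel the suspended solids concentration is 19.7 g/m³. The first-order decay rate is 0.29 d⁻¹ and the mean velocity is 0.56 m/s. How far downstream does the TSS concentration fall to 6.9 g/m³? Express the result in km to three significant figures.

175 km

From C = C₀·e^(−kt), t = ln(C₀/C)/k = ln(19.7/6.9)/0.29 = 1.049/0.29 = 3.618 d.
Distance = v·t = 0.56 m/s × 3.126e+05 s = 1.75e+05 m = 175 km.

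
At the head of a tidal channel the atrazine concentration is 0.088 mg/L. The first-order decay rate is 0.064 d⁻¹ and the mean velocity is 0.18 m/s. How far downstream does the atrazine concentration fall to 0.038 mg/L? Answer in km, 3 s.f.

204 km

From C = C₀·e^(−kt), t = ln(C₀/C)/k = ln(0.088/0.038)/0.064 = 0.8398/0.064 = 13.12 d.
Distance = v·t = 0.18 m/s × 1.134e+06 s = 2.041e+05 m = 204.1 km.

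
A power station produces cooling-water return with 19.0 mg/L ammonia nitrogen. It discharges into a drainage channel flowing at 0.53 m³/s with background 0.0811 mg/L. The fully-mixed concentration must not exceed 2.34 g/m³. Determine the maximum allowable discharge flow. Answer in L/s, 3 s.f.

71.9 L/s

Mass balance at complete mixing: C_std·(Q_w + Q_r) = Q_w·C_e + Q_r·C_b.
Rearranging, Q_w = Q_r·(C_std − C_b)/(C_e − C_std) = 0.53·(2.34 − 0.0811) / (19 − 2.34) = 0.07186 m³/s.
= 71.86 L/s.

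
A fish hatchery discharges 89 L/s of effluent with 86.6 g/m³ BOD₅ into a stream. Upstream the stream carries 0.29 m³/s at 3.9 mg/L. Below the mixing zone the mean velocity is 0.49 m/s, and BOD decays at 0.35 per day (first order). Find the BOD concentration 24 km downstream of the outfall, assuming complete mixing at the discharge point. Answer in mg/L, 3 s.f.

19.1 mg/L

89 L/s = 0.089 m³/s.
After complete mixing, C₀ = (0.089·86.6 + 0.29·3.9) / 0.379 = 23.32 mg/L.
Travel time t = 2.4e+04 m / 0.49 m/s = 4.898e+04 s = 0.5669 d.
C = 23.32·exp(−0.35·0.5669) = 23.32·0.82 = 19.12 mg/L.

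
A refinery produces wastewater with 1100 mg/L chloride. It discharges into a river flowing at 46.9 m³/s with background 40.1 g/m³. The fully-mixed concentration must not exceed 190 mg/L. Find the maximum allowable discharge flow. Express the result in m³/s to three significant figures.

7.73 m³/s

Mass balance at complete mixing: C_std·(Q_w + Q_r) = Q_w·C_e + Q_r·C_b.
Rearranging, Q_w = Q_r·(C_std − C_b)/(C_e − C_std) = 46.9·(190 − 40.1) / (1100 − 190) = 7.726 m³/s.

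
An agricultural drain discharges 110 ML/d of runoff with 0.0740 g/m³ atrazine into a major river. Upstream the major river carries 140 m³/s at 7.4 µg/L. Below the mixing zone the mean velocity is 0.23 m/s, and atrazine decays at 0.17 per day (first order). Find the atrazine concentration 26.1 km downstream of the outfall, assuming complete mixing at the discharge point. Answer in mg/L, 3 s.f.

0.00640 mg/L

110 ML/d = 1.273 m³/s.
7.4 µg/L = 0.0074 mg/L.
After complete mixing, C₀ = (1.273·0.074 + 140·0.0074) / 141.3 = 0.008 mg/L.
Travel time t = 2.61e+04 m / 0.23 m/s = 1.135e+05 s = 1.313 d.
C = 0.008·exp(−0.17·1.313) = 0.008·0.7999 = 0.006399 mg/L.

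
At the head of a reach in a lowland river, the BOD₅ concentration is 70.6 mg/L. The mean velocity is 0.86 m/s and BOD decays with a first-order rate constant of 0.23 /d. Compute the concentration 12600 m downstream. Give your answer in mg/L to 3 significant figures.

67.9 mg/L

Travel time t = 12600 m / 0.86 m/s = 1.26e+04/0.86 = 1.465e+04 s = 0.1696 d.
First-order decay: C = 70.6·exp(−0.23·0.1696) = 70.6·0.9617 = 67.9 mg/L.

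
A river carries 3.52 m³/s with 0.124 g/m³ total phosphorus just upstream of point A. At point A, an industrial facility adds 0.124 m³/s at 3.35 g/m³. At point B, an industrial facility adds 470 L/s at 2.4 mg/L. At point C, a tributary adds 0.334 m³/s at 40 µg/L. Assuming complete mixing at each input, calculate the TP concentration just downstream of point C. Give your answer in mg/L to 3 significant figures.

After input A: C = (3.52·0.124 + 0.124·3.35) / 3.644 = 0.2338 mg/L.
470 L/s = 0.47 m³/s.
After input B: C = (3.644·0.2338 + 0.47·2.4) / 4.114 = 0.4813 mg/L.
40 µg/L = 0.04 mg/L.
After input C: C = (4.114·0.4813 + 0.334·0.04) / 4.448 = 0.4481 mg/L.

0.448 mg/L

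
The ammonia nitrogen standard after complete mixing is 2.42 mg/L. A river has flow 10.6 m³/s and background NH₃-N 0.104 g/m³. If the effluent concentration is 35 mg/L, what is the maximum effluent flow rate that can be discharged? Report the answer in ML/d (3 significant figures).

Mass balance at complete mixing: C_std·(Q_w + Q_r) = Q_w·C_e + Q_r·C_b.
Rearranging, Q_w = Q_r·(C_std − C_b)/(C_e − C_std) = 10.6·(2.42 − 0.104) / (35 − 2.42) = 0.7535 m³/s.
= 65.1 ML/d.

65.1 ML/d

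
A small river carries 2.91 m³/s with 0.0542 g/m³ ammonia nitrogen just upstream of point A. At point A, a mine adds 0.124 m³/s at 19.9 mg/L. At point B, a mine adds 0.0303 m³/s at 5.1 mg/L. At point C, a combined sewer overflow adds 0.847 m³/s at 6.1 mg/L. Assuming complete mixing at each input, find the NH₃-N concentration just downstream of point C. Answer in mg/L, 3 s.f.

After input A: C = (2.91·0.0542 + 0.124·19.9) / 3.034 = 0.8653 mg/L.
After input B: C = (3.034·0.8653 + 0.0303·5.1) / 3.064 = 0.9072 mg/L.
After input C: C = (3.064·0.9072 + 0.847·6.1) / 3.911 = 2.032 mg/L.

2.03 mg/L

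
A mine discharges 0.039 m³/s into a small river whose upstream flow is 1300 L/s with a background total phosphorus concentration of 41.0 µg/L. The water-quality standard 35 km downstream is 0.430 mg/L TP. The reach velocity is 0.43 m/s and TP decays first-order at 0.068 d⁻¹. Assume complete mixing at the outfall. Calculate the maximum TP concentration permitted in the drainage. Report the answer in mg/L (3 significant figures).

14.4 mg/L

1300 L/s = 1.3 m³/s.
41.0 µg/L = 0.041 mg/L.
Travel time to the compliance point: t = 3.5e+04/0.43 = 8.14e+04 s = 0.9421 d; decay factor exp(−0.068·0.9421) = 0.9379.
So the concentration just after mixing may be at most 0.43/0.9379 = 0.4584 mg/L.
Mass balance: 0.4584·1.339 = 0.039·Cₑ + 1.3·0.041.
Cₑ = (0.6139 − 0.0533) / 0.039 = 14.37 mg/L.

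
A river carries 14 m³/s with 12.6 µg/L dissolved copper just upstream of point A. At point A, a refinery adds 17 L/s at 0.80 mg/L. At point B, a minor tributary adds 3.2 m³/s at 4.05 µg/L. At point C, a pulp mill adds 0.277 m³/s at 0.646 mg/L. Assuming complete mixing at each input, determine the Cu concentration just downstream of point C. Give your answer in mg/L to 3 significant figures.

0.0218 mg/L

12.6 µg/L = 0.0126 mg/L.
17 L/s = 0.017 m³/s.
After input A: C = (14·0.0126 + 0.017·0.8) / 14.02 = 0.01355 mg/L.
4.05 µg/L = 0.00405 mg/L.
After input B: C = (14.02·0.01355 + 3.2·0.00405) / 17.22 = 0.01179 mg/L.
After input C: C = (17.22·0.01179 + 0.277·0.646) / 17.49 = 0.02183 mg/L.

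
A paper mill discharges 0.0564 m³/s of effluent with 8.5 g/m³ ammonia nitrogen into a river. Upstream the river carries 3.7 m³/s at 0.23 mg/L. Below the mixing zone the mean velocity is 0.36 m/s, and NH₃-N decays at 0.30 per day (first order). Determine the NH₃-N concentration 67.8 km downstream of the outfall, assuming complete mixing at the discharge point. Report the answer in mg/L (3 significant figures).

After complete mixing, C₀ = (0.0564·8.5 + 3.7·0.23) / 3.756 = 0.3542 mg/L.
Travel time t = 6.78e+04 m / 0.36 m/s = 1.883e+05 s = 2.18 d.
C = 0.3542·exp(−0.30·2.18) = 0.3542·0.52 = 0.1842 mg/L.

0.184 mg/L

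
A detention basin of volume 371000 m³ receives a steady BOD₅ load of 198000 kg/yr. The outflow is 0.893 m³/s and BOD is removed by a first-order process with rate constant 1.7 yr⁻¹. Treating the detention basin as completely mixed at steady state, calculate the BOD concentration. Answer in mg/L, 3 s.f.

6.87 mg/L

Outflow Q = 0.893 m³/s × 3.156e+07 s/yr = 2.818e+07 m³/yr.
Steady-state CSTR mass balance: W = Q·C + k·V·C, so C = W/(Q + kV).
Q + kV = 2.818e+07 + 1.7·371000 = 2.881e+07 m³/yr.
C = 198000/2.881e+07 = 0.006872 kg/m³ = 6.872 mg/L.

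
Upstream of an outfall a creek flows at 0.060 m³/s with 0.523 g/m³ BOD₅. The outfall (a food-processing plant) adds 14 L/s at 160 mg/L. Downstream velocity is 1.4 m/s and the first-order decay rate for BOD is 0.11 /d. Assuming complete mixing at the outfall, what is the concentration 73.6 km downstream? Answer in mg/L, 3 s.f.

28.7 mg/L

14 L/s = 0.014 m³/s.
After complete mixing, C₀ = (0.014·160 + 0.06·0.523) / 0.074 = 30.69 mg/L.
Travel time t = 7.36e+04 m / 1.4 m/s = 5.257e+04 s = 0.6085 d.
C = 30.69·exp(−0.11·0.6085) = 30.69·0.9353 = 28.71 mg/L.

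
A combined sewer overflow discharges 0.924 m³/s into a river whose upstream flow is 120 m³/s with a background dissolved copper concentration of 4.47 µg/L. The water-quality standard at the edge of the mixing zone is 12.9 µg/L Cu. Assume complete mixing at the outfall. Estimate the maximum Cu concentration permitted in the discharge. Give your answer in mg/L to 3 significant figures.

1.11 mg/L

4.47 µg/L = 0.00447 mg/L.
12.9 µg/L = 0.0129 mg/L.
Mass balance: 0.0129·120.9 = 0.924·Cₑ + 120·0.00447.
Cₑ = (1.56 − 0.5364) / 0.924 = 1.108 mg/L.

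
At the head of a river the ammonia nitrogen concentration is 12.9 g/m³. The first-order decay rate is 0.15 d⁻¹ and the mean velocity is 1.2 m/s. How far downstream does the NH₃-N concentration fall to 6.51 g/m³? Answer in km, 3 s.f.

473 km

From C = C₀·e^(−kt), t = ln(C₀/C)/k = ln(12.9/6.51)/0.15 = 0.6839/0.15 = 4.559 d.
Distance = v·t = 1.2 m/s × 3.939e+05 s = 4.727e+05 m = 472.7 km.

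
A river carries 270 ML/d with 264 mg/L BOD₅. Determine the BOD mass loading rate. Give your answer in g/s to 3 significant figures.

270 ML/d = 3.125 m³/s.
Mass flux = Q·C = 3.125 m³/s × 264 g/m³ = 825 g/s.

825 g/s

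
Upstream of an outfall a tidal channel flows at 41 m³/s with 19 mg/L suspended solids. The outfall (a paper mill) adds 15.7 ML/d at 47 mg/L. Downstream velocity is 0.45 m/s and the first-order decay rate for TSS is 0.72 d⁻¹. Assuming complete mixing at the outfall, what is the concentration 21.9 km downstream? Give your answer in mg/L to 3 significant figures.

15.7 ML/d = 0.1817 m³/s.
After complete mixing, C₀ = (0.1817·47 + 41·19) / 41.18 = 19.12 mg/L.
Travel time t = 2.19e+04 m / 0.45 m/s = 4.867e+04 s = 0.5633 d.
C = 19.12·exp(−0.72·0.5633) = 19.12·0.6666 = 12.75 mg/L.

12.7 mg/L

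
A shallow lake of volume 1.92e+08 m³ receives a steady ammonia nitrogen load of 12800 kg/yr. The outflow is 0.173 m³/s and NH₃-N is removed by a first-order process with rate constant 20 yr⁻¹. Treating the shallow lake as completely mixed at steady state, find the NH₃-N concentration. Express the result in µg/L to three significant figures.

3.33 µg/L

Outflow Q = 0.173 m³/s × 3.156e+07 s/yr = 5.459e+06 m³/yr.
Steady-state CSTR mass balance: W = Q·C + k·V·C, so C = W/(Q + kV).
Q + kV = 5.459e+06 + 20·1.92e+08 = 3.845e+09 m³/yr.
C = 12800/3.845e+09 = 3.329e-06 kg/m³ = 0.003329 mg/L = 3.329 µg/L.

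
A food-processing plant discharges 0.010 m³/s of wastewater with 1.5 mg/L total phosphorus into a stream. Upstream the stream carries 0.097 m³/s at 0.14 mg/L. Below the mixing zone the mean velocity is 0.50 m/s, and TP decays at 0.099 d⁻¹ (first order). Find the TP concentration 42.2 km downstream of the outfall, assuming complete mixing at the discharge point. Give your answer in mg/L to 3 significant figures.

After complete mixing, C₀ = (0.01·1.5 + 0.097·0.14) / 0.107 = 0.2671 mg/L.
Travel time t = 4.22e+04 m / 0.50 m/s = 8.44e+04 s = 0.9769 d.
C = 0.2671·exp(−0.099·0.9769) = 0.2671·0.9078 = 0.2425 mg/L.

0.242 mg/L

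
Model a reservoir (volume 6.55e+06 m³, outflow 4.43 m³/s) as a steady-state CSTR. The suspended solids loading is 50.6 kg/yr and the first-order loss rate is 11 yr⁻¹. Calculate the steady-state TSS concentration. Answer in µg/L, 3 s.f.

Outflow Q = 4.43 m³/s × 3.156e+07 s/yr = 1.398e+08 m³/yr.
Steady-state CSTR mass balance: W = Q·C + k·V·C, so C = W/(Q + kV).
Q + kV = 1.398e+08 + 11·6.55e+06 = 2.119e+08 m³/yr.
C = 50.6/2.119e+08 = 2.388e-07 kg/m³ = 0.0002388 mg/L = 0.2388 µg/L.

0.239 µg/L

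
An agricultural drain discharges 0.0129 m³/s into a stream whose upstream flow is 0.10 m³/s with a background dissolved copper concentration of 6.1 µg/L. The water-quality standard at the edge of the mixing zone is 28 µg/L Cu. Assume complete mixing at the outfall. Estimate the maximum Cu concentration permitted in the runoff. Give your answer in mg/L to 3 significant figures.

0.198 mg/L

6.1 µg/L = 0.0061 mg/L.
28 µg/L = 0.028 mg/L.
Mass balance: 0.028·0.1129 = 0.0129·Cₑ + 0.1·0.0061.
Cₑ = (0.003161 − 0.00061) / 0.0129 = 0.1978 mg/L.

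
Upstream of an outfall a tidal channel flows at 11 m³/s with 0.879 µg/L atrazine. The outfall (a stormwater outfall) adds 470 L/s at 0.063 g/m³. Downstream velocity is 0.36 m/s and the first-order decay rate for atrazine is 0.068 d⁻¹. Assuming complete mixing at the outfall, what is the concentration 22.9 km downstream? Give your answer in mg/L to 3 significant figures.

0.00326 mg/L

470 L/s = 0.47 m³/s.
0.879 µg/L = 0.000879 mg/L.
After complete mixing, C₀ = (0.47·0.063 + 11·0.000879) / 11.47 = 0.003424 mg/L.
Travel time t = 2.29e+04 m / 0.36 m/s = 6.361e+04 s = 0.7362 d.
C = 0.003424·exp(−0.068·0.7362) = 0.003424·0.9512 = 0.003257 mg/L.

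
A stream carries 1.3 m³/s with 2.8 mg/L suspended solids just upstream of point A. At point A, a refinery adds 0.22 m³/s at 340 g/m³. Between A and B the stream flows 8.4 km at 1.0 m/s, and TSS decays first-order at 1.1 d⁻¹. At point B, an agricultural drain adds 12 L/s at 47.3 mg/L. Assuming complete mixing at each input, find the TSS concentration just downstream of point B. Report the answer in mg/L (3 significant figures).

46.4 mg/L

After input A: C = (1.3·2.8 + 0.22·340) / 1.52 = 51.61 mg/L.
Over the 8.4 km reach to input B (t = 8400 s = 0.09722 d), decay gives C = 51.61·exp(−1.1·0.09722) = 46.37 mg/L.
12 L/s = 0.012 m³/s.
After input B: C = (1.52·46.37 + 0.012·47.3) / 1.532 = 46.38 mg/L.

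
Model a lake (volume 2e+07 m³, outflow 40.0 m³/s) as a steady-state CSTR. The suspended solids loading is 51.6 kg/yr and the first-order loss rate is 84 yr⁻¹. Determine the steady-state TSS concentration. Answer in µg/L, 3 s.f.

Outflow Q = 40.0 m³/s × 3.156e+07 s/yr = 1.262e+09 m³/yr.
Steady-state CSTR mass balance: W = Q·C + k·V·C, so C = W/(Q + kV).
Q + kV = 1.262e+09 + 84·2e+07 = 2.942e+09 m³/yr.
C = 51.6/2.942e+09 = 1.754e-08 kg/m³ = 1.754e-05 mg/L = 0.01754 µg/L.

0.0175 µg/L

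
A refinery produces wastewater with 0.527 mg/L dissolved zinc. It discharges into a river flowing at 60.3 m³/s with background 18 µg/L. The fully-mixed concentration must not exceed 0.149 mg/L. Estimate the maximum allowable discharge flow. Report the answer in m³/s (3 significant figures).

18 µg/L = 0.018 mg/L.
Mass balance at complete mixing: C_std·(Q_w + Q_r) = Q_w·C_e + Q_r·C_b.
Rearranging, Q_w = Q_r·(C_std − C_b)/(C_e − C_std) = 60.3·(0.149 − 0.018) / (0.527 − 0.149) = 20.9 m³/s.

20.9 m³/s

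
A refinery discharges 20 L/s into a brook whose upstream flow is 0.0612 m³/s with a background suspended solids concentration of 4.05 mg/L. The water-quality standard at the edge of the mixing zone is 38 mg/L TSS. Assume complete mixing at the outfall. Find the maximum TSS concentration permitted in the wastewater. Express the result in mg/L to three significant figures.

20 L/s = 0.02 m³/s.
Mass balance: 38·0.0812 = 0.02·Cₑ + 0.0612·4.05.
Cₑ = (3.086 − 0.2479) / 0.02 = 141.9 mg/L.

142 mg/L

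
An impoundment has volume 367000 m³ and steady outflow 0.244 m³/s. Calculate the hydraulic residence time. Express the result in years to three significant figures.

0.0477 yr

Q = 0.244 m³/s × 3.156e+07 s/yr = 7.7e+06 m³/yr.
Hydraulic residence time τ = V/Q = 367000/7.7e+06 = 0.04766 yr.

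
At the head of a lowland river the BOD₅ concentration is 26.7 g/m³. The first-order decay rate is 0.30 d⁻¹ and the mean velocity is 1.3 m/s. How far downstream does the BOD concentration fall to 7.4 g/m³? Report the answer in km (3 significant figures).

From C = C₀·e^(−kt), t = ln(C₀/C)/k = ln(26.7/7.4)/0.30 = 1.283/0.30 = 4.277 d.
Distance = v·t = 1.3 m/s × 3.696e+05 s = 4.804e+05 m = 480.4 km.

480 km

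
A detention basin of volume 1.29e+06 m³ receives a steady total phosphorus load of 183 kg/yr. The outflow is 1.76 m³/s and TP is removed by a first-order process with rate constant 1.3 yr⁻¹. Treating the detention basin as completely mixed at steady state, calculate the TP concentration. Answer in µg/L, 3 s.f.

Outflow Q = 1.76 m³/s × 3.156e+07 s/yr = 5.554e+07 m³/yr.
Steady-state CSTR mass balance: W = Q·C + k·V·C, so C = W/(Q + kV).
Q + kV = 5.554e+07 + 1.3·1.29e+06 = 5.722e+07 m³/yr.
C = 183/5.722e+07 = 3.198e-06 kg/m³ = 0.003198 mg/L = 3.198 µg/L.

3.20 µg/L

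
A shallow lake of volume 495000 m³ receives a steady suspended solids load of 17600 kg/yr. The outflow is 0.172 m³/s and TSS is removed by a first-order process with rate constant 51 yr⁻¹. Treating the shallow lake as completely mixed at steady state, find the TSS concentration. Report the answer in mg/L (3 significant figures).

Outflow Q = 0.172 m³/s × 3.156e+07 s/yr = 5.428e+06 m³/yr.
Steady-state CSTR mass balance: W = Q·C + k·V·C, so C = W/(Q + kV).
Q + kV = 5.428e+06 + 51·495000 = 3.067e+07 m³/yr.
C = 17600/3.067e+07 = 0.0005738 kg/m³ = 0.5738 mg/L.

0.574 mg/L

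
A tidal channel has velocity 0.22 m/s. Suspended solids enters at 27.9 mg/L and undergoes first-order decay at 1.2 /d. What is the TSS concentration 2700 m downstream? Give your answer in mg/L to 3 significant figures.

23.5 mg/L

Travel time t = 2700 m / 0.22 m/s = 2700/0.22 = 1.227e+04 s = 0.142 d.
First-order decay: C = 27.9·exp(−1.2·0.142) = 27.9·0.8433 = 23.53 mg/L.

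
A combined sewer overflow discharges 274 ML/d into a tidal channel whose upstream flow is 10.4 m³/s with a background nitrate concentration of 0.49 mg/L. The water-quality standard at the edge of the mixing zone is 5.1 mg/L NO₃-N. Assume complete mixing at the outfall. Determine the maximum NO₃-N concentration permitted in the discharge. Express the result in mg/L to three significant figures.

20.2 mg/L

274 ML/d = 3.171 m³/s.
Mass balance: 5.1·13.57 = 3.171·Cₑ + 10.4·0.49.
Cₑ = (69.21 − 5.096) / 3.171 = 20.22 mg/L.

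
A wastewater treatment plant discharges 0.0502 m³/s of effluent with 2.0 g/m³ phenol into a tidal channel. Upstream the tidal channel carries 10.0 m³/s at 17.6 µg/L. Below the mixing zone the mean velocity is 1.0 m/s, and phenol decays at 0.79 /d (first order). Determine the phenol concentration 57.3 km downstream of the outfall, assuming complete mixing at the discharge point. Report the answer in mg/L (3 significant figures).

17.6 µg/L = 0.0176 mg/L.
After complete mixing, C₀ = (0.0502·2 + 10·0.0176) / 10.05 = 0.0275 mg/L.
Travel time t = 5.73e+04 m / 1.0 m/s = 5.73e+04 s = 0.6632 d.
C = 0.0275·exp(−0.79·0.6632) = 0.0275·0.5922 = 0.01629 mg/L.

0.0163 mg/L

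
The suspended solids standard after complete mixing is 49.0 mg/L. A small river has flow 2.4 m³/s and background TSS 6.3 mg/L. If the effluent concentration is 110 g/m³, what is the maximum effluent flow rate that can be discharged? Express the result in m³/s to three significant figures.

1.68 m³/s

Mass balance at complete mixing: C_std·(Q_w + Q_r) = Q_w·C_e + Q_r·C_b.
Rearranging, Q_w = Q_r·(C_std − C_b)/(C_e − C_std) = 2.4·(49 − 6.3) / (110 − 49) = 1.68 m³/s.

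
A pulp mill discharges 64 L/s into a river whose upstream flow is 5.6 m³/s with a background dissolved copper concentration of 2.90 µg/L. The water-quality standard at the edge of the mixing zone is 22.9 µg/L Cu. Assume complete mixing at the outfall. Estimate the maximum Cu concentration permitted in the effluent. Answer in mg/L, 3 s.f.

64 L/s = 0.064 m³/s.
2.90 µg/L = 0.0029 mg/L.
22.9 µg/L = 0.0229 mg/L.
Mass balance: 0.0229·5.664 = 0.064·Cₑ + 5.6·0.0029.
Cₑ = (0.1297 − 0.01624) / 0.064 = 1.773 mg/L.

1.77 mg/L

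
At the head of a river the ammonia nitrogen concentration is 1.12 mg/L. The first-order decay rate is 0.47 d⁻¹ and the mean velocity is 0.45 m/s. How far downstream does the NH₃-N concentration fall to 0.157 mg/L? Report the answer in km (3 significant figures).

163 km

From C = C₀·e^(−kt), t = ln(C₀/C)/k = ln(1.12/0.157)/0.47 = 1.965/0.47 = 4.181 d.
Distance = v·t = 0.45 m/s × 3.612e+05 s = 1.625e+05 m = 162.5 km.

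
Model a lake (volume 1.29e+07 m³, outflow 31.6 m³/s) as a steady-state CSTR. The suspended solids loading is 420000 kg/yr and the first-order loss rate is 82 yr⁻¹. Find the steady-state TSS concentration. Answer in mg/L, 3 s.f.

0.204 mg/L

Outflow Q = 31.6 m³/s × 3.156e+07 s/yr = 9.972e+08 m³/yr.
Steady-state CSTR mass balance: W = Q·C + k·V·C, so C = W/(Q + kV).
Q + kV = 9.972e+08 + 82·1.29e+07 = 2.055e+09 m³/yr.
C = 420000/2.055e+09 = 0.0002044 kg/m³ = 0.2044 mg/L.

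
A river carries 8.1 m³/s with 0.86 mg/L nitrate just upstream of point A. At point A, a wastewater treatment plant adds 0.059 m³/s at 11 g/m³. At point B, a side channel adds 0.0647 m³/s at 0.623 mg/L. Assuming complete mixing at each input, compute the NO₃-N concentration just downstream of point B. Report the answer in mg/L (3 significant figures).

0.931 mg/L

After input A: C = (8.1·0.86 + 0.059·11) / 8.159 = 0.9333 mg/L.
After input B: C = (8.159·0.9333 + 0.0647·0.623) / 8.224 = 0.9309 mg/L.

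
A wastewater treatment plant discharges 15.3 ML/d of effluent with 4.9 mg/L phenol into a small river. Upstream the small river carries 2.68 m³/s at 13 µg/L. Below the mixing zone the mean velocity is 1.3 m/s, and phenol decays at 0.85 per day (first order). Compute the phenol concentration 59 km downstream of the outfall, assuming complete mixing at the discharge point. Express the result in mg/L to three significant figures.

0.202 mg/L

15.3 ML/d = 0.1771 m³/s.
13 µg/L = 0.013 mg/L.
After complete mixing, C₀ = (0.1771·4.9 + 2.68·0.013) / 2.857 = 0.3159 mg/L.
Travel time t = 5.9e+04 m / 1.3 m/s = 4.538e+04 s = 0.5253 d.
C = 0.3159·exp(−0.85·0.5253) = 0.3159·0.6399 = 0.2021 mg/L.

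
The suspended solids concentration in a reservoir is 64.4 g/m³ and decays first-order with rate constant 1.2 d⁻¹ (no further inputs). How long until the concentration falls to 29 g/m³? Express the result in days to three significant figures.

0.665 d

t = ln(C₀/C)/k = ln(64.4/29)/1.2 = 0.7978/1.2 = 0.6648 d.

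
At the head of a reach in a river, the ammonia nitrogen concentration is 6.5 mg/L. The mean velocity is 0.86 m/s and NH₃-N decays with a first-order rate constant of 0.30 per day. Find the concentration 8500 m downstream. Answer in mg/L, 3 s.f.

6.28 mg/L

Travel time t = 8500 m / 0.86 m/s = 8500/0.86 = 9884 s = 0.1144 d.
First-order decay: C = 6.5·exp(−0.30·0.1144) = 6.5·0.9663 = 6.281 mg/L.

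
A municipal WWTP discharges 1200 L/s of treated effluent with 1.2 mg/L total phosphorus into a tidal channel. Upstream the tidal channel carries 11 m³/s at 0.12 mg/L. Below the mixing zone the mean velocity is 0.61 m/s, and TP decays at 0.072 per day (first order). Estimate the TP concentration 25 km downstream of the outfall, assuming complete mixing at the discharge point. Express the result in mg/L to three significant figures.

0.219 mg/L

1200 L/s = 1.2 m³/s.
After complete mixing, C₀ = (1.2·1.2 + 11·0.12) / 12.2 = 0.2262 mg/L.
Travel time t = 2.5e+04 m / 0.61 m/s = 4.098e+04 s = 0.4743 d.
C = 0.2262·exp(−0.072·0.4743) = 0.2262·0.9664 = 0.2186 mg/L.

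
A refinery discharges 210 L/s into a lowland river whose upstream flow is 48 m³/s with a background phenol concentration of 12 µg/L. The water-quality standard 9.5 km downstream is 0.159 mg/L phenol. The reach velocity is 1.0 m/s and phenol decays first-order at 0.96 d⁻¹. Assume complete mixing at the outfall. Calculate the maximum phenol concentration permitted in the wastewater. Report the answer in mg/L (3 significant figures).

210 L/s = 0.21 m³/s.
12 µg/L = 0.012 mg/L.
Travel time to the compliance point: t = 9500/1.0 = 9500 s = 0.11 d; decay factor exp(−0.96·0.11) = 0.8998.
So the concentration just after mixing may be at most 0.159/0.8998 = 0.1767 mg/L.
Mass balance: 0.1767·48.21 = 0.21·Cₑ + 48·0.012.
Cₑ = (8.519 − 0.576) / 0.21 = 37.82 mg/L.

37.8 mg/L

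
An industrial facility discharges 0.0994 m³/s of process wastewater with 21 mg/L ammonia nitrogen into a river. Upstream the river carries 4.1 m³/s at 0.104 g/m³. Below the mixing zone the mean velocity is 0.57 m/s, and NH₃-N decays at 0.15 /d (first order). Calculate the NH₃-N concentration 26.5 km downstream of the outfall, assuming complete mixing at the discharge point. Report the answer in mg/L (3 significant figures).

0.552 mg/L

After complete mixing, C₀ = (0.0994·21 + 4.1·0.104) / 4.199 = 0.5986 mg/L.
Travel time t = 2.65e+04 m / 0.57 m/s = 4.649e+04 s = 0.5381 d.
C = 0.5986·exp(−0.15·0.5381) = 0.5986·0.9225 = 0.5522 mg/L.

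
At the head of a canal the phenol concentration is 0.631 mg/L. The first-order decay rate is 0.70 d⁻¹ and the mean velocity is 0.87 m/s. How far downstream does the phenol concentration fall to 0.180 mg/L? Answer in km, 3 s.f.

From C = C₀·e^(−kt), t = ln(C₀/C)/k = ln(0.631/0.180)/0.70 = 1.254/0.70 = 1.792 d.
Distance = v·t = 0.87 m/s × 1.548e+05 s = 1.347e+05 m = 134.7 km.

135 km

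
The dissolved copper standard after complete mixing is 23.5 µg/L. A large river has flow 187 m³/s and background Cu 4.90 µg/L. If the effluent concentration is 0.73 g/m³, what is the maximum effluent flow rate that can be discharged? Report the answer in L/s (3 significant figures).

4.90 µg/L = 0.0049 mg/L.
23.5 µg/L = 0.0235 mg/L.
Mass balance at complete mixing: C_std·(Q_w + Q_r) = Q_w·C_e + Q_r·C_b.
Rearranging, Q_w = Q_r·(C_std − C_b)/(C_e − C_std) = 187·(0.0235 − 0.0049) / (0.73 − 0.0235) = 4.923 m³/s.
= 4923 L/s.

4920 L/s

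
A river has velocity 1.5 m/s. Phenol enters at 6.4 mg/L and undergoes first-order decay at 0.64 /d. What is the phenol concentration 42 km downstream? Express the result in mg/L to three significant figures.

Travel time t = 42 km / 1.5 m/s = 4.2e+04/1.5 = 2.8e+04 s = 0.3241 d.
First-order decay: C = 6.4·exp(−0.64·0.3241) = 6.4·0.8127 = 5.201 mg/L.

5.20 mg/L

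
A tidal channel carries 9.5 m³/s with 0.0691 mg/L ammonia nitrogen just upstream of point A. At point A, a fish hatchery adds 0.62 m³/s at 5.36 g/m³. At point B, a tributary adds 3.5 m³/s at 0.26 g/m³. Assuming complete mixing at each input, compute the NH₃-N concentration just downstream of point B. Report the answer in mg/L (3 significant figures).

After input A: C = (9.5·0.0691 + 0.62·5.36) / 10.12 = 0.3932 mg/L.
After input B: C = (10.12·0.3932 + 3.5·0.26) / 13.62 = 0.359 mg/L.

0.359 mg/L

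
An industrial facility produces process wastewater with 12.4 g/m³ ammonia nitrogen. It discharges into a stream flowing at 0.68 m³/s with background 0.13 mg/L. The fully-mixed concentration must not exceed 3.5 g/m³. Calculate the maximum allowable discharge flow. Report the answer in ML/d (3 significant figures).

Mass balance at complete mixing: C_std·(Q_w + Q_r) = Q_w·C_e + Q_r·C_b.
Rearranging, Q_w = Q_r·(C_std − C_b)/(C_e − C_std) = 0.68·(3.5 − 0.13) / (12.4 − 3.5) = 0.2575 m³/s.
= 22.25 ML/d.

22.2 ML/d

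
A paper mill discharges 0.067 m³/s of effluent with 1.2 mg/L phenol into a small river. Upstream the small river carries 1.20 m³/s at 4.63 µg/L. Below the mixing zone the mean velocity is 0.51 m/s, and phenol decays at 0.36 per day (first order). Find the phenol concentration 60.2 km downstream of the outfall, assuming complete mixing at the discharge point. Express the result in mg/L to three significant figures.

0.0415 mg/L

4.63 µg/L = 0.00463 mg/L.
After complete mixing, C₀ = (0.067·1.2 + 1.2·0.00463) / 1.267 = 0.06784 mg/L.
Travel time t = 6.02e+04 m / 0.51 m/s = 1.18e+05 s = 1.366 d.
C = 0.06784·exp(−0.36·1.366) = 0.06784·0.6115 = 0.04149 mg/L.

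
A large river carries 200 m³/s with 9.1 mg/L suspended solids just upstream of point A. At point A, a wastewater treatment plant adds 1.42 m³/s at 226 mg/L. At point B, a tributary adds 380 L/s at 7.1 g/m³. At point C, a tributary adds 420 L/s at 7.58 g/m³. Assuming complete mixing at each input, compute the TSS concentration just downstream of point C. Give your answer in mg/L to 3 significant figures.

10.6 mg/L

After input A: C = (200·9.1 + 1.42·226) / 201.4 = 10.63 mg/L.
380 L/s = 0.38 m³/s.
After input B: C = (201.4·10.63 + 0.38·7.1) / 201.8 = 10.62 mg/L.
420 L/s = 0.42 m³/s.
After input C: C = (201.8·10.62 + 0.42·7.58) / 202.2 = 10.62 mg/L.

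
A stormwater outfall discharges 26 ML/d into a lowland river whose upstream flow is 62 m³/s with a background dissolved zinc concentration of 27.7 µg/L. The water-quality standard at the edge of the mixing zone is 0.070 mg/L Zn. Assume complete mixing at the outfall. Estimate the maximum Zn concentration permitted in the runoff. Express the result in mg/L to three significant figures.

26 ML/d = 0.3009 m³/s.
27.7 µg/L = 0.0277 mg/L.
Mass balance: 0.07·62.3 = 0.3009·Cₑ + 62·0.0277.
Cₑ = (4.361 − 1.717) / 0.3009 = 8.785 mg/L.

8.79 mg/L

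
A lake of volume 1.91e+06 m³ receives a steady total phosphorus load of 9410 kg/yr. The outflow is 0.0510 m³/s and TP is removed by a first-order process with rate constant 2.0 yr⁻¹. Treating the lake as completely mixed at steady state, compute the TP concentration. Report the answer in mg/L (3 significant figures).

Outflow Q = 0.0510 m³/s × 3.156e+07 s/yr = 1.609e+06 m³/yr.
Steady-state CSTR mass balance: W = Q·C + k·V·C, so C = W/(Q + kV).
Q + kV = 1.609e+06 + 2.0·1.91e+06 = 5.429e+06 m³/yr.
C = 9410/5.429e+06 = 0.001733 kg/m³ = 1.733 mg/L.

1.73 mg/L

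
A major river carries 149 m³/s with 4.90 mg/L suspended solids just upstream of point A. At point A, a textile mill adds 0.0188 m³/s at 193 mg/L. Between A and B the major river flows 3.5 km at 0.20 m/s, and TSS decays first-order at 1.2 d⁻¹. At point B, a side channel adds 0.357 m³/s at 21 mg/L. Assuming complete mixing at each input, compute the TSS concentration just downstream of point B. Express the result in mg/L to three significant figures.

After input A: C = (149·4.9 + 0.0188·193) / 149 = 4.924 mg/L.
Over the 3.5 km reach to input B (t = 1.75e+04 s = 0.2025 d), decay gives C = 4.924·exp(−1.2·0.2025) = 3.861 mg/L.
After input B: C = (149·3.861 + 0.357·21) / 149.4 = 3.902 mg/L.

3.90 mg/L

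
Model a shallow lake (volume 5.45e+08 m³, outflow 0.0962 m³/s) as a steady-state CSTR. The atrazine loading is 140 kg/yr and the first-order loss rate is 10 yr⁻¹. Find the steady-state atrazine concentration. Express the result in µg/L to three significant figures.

Outflow Q = 0.0962 m³/s × 3.156e+07 s/yr = 3.036e+06 m³/yr.
Steady-state CSTR mass balance: W = Q·C + k·V·C, so C = W/(Q + kV).
Q + kV = 3.036e+06 + 10·5.45e+08 = 5.453e+09 m³/yr.
C = 140/5.453e+09 = 2.567e-08 kg/m³ = 2.567e-05 mg/L = 0.02567 µg/L.

0.0257 µg/L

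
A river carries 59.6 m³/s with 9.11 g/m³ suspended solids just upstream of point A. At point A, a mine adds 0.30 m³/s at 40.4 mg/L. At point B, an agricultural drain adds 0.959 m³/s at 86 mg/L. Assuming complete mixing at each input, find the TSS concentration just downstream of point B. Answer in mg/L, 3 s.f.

After input A: C = (59.6·9.11 + 0.3·40.4) / 59.9 = 9.267 mg/L.
After input B: C = (59.9·9.267 + 0.959·86) / 60.86 = 10.48 mg/L.

10.5 mg/L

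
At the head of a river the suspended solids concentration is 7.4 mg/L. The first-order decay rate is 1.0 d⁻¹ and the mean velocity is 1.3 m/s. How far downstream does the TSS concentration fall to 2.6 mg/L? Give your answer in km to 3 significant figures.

117 km

From C = C₀·e^(−kt), t = ln(C₀/C)/k = ln(7.4/2.6)/1.0 = 1.046/1.0 = 1.046 d.
Distance = v·t = 1.3 m/s × 9.037e+04 s = 1.175e+05 m = 117.5 km.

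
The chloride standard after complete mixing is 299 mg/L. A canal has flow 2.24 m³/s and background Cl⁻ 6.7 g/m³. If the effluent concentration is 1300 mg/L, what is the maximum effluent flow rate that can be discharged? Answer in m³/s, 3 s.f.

0.654 m³/s

Mass balance at complete mixing: C_std·(Q_w + Q_r) = Q_w·C_e + Q_r·C_b.
Rearranging, Q_w = Q_r·(C_std − C_b)/(C_e − C_std) = 2.24·(299 − 6.7) / (1300 − 299) = 0.6541 m³/s.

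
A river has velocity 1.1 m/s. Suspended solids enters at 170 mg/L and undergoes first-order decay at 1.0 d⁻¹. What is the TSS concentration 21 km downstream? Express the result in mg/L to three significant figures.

136 mg/L

Travel time t = 21 km / 1.1 m/s = 2.1e+04/1.1 = 1.909e+04 s = 0.221 d.
First-order decay: C = 170·exp(−1.0·0.221) = 170·0.8017 = 136.3 mg/L.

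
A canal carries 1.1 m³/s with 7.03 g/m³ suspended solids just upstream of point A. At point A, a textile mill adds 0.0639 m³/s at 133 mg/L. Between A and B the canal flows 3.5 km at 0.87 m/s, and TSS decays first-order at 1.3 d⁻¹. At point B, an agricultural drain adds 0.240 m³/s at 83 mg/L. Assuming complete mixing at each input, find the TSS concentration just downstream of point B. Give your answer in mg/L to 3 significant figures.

After input A: C = (1.1·7.03 + 0.0639·133) / 1.164 = 13.95 mg/L.
Over the 3.5 km reach to input B (t = 4023 s = 0.04656 d), decay gives C = 13.95·exp(−1.3·0.04656) = 13.13 mg/L.
After input B: C = (1.164·13.13 + 0.24·83) / 1.404 = 25.07 mg/L.

25.1 mg/L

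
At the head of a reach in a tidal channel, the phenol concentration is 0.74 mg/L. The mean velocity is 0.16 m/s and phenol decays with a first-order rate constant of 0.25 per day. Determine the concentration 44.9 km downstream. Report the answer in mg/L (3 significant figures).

0.329 mg/L

Travel time t = 44.9 km / 0.16 m/s = 4.49e+04/0.16 = 2.806e+05 s = 3.248 d.
First-order decay: C = 0.74·exp(−0.25·3.248) = 0.74·0.444 = 0.3285 mg/L.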